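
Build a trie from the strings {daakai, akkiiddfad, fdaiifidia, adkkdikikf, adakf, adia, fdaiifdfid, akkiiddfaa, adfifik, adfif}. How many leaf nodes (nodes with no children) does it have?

9

A leaf is a node with no children — equivalently, the end of a word that is not a proper prefix of any other stored word.
Those words: "adakf", "adfifik", "adia", "adkkdikikf", "akkiiddfaa", "akkiiddfad", "daakai", "fdaiifdfid", "fdaiifidia"
Leaf count: 9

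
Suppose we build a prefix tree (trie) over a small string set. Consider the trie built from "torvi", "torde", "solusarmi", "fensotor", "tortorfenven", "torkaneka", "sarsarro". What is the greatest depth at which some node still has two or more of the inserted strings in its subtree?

3

Look for the deepest trie node that still has at least two words in its subtree.
e.g. "torde" and "torkaneka" share the prefix "tor" of length 3; no pair shares a longer one.
Longest shared-prefix length: 3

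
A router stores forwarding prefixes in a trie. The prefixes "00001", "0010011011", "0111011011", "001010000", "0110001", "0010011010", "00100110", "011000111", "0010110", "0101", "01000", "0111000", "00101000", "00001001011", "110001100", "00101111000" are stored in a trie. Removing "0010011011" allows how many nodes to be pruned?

1

After clearing the end-marker at "0010011011", prune upward until reaching a node still needed by another word.
The suffix "1" (1 node) is used only by "0010011011"; the node for "001001101" still has the child "0", so pruning stops there.
Nodes removed: 1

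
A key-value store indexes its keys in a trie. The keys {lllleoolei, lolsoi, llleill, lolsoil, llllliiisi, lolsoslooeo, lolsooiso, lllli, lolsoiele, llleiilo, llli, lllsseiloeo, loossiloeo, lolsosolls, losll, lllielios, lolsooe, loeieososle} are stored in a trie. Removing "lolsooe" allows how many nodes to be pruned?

A node on "lolsooe"'s path can go only if nothing else ends at it or branches off below it.
The suffix "e" (1 node) is used only by "lolsooe"; the node for "lolsoo" still has the child "i", so pruning stops there.
Nodes removed: 1

1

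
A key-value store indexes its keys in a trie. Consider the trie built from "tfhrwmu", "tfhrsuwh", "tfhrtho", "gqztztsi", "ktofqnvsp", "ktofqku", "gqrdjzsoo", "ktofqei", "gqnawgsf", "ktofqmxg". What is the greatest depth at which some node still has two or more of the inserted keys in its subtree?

Equivalently: take the maximum, over all pairs, of their longest common prefix length.
e.g. "ktofqei" and "ktofqku" share the prefix "ktofq" of length 5; no pair shares a longer one.
Longest shared-prefix length: 5

5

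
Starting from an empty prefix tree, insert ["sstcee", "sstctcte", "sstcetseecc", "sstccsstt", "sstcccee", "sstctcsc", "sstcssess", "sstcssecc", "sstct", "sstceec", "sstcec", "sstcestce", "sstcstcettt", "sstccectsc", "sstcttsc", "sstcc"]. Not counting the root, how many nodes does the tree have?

53

Trace insertions, counting only characters that open a new branch:
  "sstcee" → 6 new (s, s, t, c, e, e)
  "sstctcte" → prefix "sstc" already present; 4 new (t, c, t, e)
  "sstcetseecc" → prefix "sstce" already present; 6 new (t, s, e, e, c, c)
  "sstccsstt" → prefix "sstc" already present; 5 new (c, s, s, t, t)
  "sstcccee" → prefix "sstcc" already present; 3 new (c, e, e)
  "sstctcsc" → prefix "sstctc" already present; 2 new (s, c)
  "sstcssess" → prefix "sstc" already present; 5 new (s, s, e, s, s)
  "sstcssecc" → prefix "sstcsse" already present; 2 new (c, c)
  "sstct" → prefix "sstct" already present; 0 new (none)
  "sstceec" → prefix "sstcee" already present; 1 new (c)
  "sstcec" → prefix "sstce" already present; 1 new (c)
  "sstcestce" → prefix "sstce" already present; 4 new (s, t, c, e)
  "sstcstcettt" → prefix "sstcs" already present; 6 new (t, c, e, t, t, t)
  "sstccectsc" → prefix "sstcc" already present; 5 new (e, c, t, s, c)
  "sstcttsc" → prefix "sstct" already present; 3 new (t, s, c)
  "sstcc" → prefix "sstcc" already present; 0 new (none)
Total nodes = 6 + 4 + 6 + 5 + 3 + 2 + 5 + 2 + 0 + 1 + 1 + 4 + 6 + 5 + 3 + 0 = 53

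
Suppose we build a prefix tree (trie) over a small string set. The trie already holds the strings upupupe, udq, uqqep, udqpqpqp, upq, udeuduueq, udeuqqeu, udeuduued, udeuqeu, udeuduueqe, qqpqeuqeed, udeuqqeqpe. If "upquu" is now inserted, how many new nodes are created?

The longest prefix of "upquu" already in the trie is "upq" (length 3).
New nodes needed: |"upquu"| − 3 = 5 − 3 = 2.

2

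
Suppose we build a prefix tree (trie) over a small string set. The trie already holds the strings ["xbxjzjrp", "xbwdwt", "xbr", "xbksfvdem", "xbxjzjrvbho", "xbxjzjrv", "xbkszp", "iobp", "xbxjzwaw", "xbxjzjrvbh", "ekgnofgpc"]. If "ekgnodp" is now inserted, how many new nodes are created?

2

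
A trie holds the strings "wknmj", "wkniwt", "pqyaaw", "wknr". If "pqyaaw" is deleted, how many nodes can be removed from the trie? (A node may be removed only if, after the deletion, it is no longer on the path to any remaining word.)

A node on "pqyaaw"'s path can go only if nothing else ends at it or branches off below it.
No other word shares any prefix with "pqyaaw", so all 6 of its nodes go.
Nodes removed: 6

6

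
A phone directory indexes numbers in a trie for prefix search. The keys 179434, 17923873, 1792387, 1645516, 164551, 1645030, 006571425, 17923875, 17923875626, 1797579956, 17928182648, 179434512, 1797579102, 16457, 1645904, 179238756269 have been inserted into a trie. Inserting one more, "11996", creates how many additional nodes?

"1" is already a path in the trie; the remaining "1996" must be added.
New nodes needed: |"11996"| − 1 = 5 − 1 = 4.

4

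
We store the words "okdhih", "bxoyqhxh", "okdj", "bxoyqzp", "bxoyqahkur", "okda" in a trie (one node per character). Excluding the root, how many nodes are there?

Trie structure (* marks end of a word):
(root)
├─ b
│  └─ x
│     └─ o
│        └─ y
│           └─ q
│              ├─ a
│              │  └─ h
│              │     └─ k
│              │        └─ u
│              │           └─ r *
│              ├─ h
│              │  └─ x
│              │     └─ h *
│              └─ z
│                 └─ p *
└─ o
   └─ k
      └─ d
         ├─ a *
         ├─ h
         │  └─ i
         │     └─ h *
         └─ j *
Counting every labelled node above: 23.

23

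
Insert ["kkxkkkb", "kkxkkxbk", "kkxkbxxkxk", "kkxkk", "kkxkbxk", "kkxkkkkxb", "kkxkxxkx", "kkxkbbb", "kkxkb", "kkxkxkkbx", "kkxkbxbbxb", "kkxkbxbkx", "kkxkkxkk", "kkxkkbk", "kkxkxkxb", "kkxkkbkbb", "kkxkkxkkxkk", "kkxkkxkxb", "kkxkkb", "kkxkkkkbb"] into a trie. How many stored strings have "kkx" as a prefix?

20

Filter for entries beginning with "kkx":
Matches: "kkxkb", "kkxkbbb", "kkxkbxbbxb", "kkxkbxbkx", "kkxkbxk", "kkxkbxxkxk", "kkxkk", "kkxkkb", "kkxkkbk", "kkxkkbkbb", "kkxkkkb", "kkxkkkkbb", "kkxkkkkxb", "kkxkkxbk", "kkxkkxkk", "kkxkkxkkxkk", "kkxkkxkxb", "kkxkxkkbx", "kkxkxkxb", "kkxkxxkx"
Count: 20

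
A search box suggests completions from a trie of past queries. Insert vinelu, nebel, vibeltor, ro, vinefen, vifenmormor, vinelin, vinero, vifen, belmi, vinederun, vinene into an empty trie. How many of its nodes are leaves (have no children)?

A leaf is a node with no children — equivalently, the end of a word that is not a proper prefix of any other stored word.
Those words: "belmi", "nebel", "ro", "vibeltor", "vifenmormor", "vinederun", "vinefen", "vinelin", "vinelu", "vinene", "vinero"
Leaf count: 11

11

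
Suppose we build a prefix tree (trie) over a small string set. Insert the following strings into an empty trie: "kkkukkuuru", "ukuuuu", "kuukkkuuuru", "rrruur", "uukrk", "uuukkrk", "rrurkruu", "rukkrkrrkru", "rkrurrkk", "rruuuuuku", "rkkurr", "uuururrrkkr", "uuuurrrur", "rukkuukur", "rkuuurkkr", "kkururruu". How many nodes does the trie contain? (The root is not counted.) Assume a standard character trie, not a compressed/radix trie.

107

For each word, the new-node count is its length minus the longest prefix already in the trie:
  "kkkukkuuru" → 10 new (k, k, k, u, k, k, u, u, r, u)
  "ukuuuu" → 6 new (u, k, u, u, u, u)
  "kuukkkuuuru" → prefix "k" already present; 10 new (u, u, k, k, k, u, u, u, r, u)
  "rrruur" → 6 new (r, r, r, u, u, r)
  "uukrk" → prefix "u" already present; 4 new (u, k, r, k)
  "uuukkrk" → prefix "uu" already present; 5 new (u, k, k, r, k)
  "rrurkruu" → prefix "rr" already present; 6 new (u, r, k, r, u, u)
  "rukkrkrrkru" → prefix "r" already present; 10 new (u, k, k, r, k, r, r, k, r, u)
  "rkrurrkk" → prefix "r" already present; 7 new (k, r, u, r, r, k, k)
  "rruuuuuku" → prefix "rru" already present; 6 new (u, u, u, u, k, u)
  "rkkurr" → prefix "rk" already present; 4 new (k, u, r, r)
  "uuururrrkkr" → prefix "uuu" already present; 8 new (r, u, r, r, r, k, k, r)
  "uuuurrrur" → prefix "uuu" already present; 6 new (u, r, r, r, u, r)
  "rukkuukur" → prefix "rukk" already present; 5 new (u, u, k, u, r)
  "rkuuurkkr" → prefix "rk" already present; 7 new (u, u, u, r, k, k, r)
  "kkururruu" → prefix "kk" already present; 7 new (u, r, u, r, r, u, u)
Total nodes = 10 + 6 + 10 + 6 + 4 + 5 + 6 + 10 + 7 + 6 + 4 + 8 + 6 + 5 + 7 + 7 = 107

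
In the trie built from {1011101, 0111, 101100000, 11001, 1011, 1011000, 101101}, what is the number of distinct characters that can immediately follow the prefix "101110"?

1

Walk "101110" from the root, arriving at one node.
Distinct next characters after "101110": 1.
That node has 1 child edge.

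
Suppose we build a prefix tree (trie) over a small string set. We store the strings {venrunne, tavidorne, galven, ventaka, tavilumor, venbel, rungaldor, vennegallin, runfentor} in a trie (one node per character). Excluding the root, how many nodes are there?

58

For each word, the new-node count is its length minus the longest prefix already in the trie:
  "venrunne" → 8 new (v, e, n, r, u, n, n, e)
  "tavidorne" → 9 new (t, a, v, i, d, o, r, n, e)
  "galven" → 6 new (g, a, l, v, e, n)
  "ventaka" → prefix "ven" already present; 4 new (t, a, k, a)
  "tavilumor" → prefix "tavi" already present; 5 new (l, u, m, o, r)
  "venbel" → prefix "ven" already present; 3 new (b, e, l)
  "rungaldor" → 9 new (r, u, n, g, a, l, d, o, r)
  "vennegallin" → prefix "ven" already present; 8 new (n, e, g, a, l, l, i, n)
  "runfentor" → prefix "run" already present; 6 new (f, e, n, t, o, r)
Total nodes = 8 + 9 + 6 + 4 + 5 + 3 + 9 + 8 + 6 = 58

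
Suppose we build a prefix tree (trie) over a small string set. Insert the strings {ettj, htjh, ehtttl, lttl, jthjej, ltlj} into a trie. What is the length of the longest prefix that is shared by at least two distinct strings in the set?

2

Equivalently: take the maximum, over all pairs, of their longest common prefix length.
e.g. "ltlj" and "lttl" share the prefix "lt" of length 2; no pair shares a longer one.
Longest shared-prefix length: 2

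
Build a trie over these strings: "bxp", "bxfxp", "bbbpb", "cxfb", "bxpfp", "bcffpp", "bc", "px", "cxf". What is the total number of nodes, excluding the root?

23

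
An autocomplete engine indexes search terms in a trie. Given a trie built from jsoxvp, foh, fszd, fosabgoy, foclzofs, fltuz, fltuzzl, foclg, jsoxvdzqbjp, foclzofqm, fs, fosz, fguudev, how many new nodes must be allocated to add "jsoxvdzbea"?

3

"jsoxvdz" is already a path in the trie; the remaining "bea" must be added.
Each of the 3 remaining characters creates one node.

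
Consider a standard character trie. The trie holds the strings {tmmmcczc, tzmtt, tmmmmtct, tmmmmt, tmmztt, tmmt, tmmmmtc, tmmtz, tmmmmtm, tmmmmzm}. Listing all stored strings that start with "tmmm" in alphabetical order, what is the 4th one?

Words with prefix "tmmm", in lexicographic order: "tmmmcczc", "tmmmmt", "tmmmmtc", "tmmmmtct", "tmmmmtm", "tmmmmzm"
The 4th is tmmmmtct.

tmmmmtct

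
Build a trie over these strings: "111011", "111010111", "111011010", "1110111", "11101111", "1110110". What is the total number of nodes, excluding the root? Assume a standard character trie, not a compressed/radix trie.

Trace insertions, counting only characters that open a new branch:
  "111011" → 6 new (1, 1, 1, 0, 1, 1)
  "111010111" → prefix "11101" already present; 4 new (0, 1, 1, 1)
  "111011010" → prefix "111011" already present; 3 new (0, 1, 0)
  "1110111" → prefix "111011" already present; 1 new (1)
  "11101111" → prefix "1110111" already present; 1 new (1)
  "1110110" → prefix "1110110" already present; 0 new (none)
Total nodes = 6 + 4 + 3 + 1 + 1 + 0 = 15

15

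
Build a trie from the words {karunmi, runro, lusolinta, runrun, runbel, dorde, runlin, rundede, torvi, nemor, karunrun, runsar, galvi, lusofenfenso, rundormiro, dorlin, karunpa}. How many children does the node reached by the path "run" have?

5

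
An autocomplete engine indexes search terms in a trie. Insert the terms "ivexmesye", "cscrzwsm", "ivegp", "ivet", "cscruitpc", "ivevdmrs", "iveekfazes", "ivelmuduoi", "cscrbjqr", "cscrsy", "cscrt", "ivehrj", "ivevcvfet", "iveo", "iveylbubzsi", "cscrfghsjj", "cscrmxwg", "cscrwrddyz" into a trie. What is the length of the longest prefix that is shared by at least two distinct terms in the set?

Equivalently: take the maximum, over all pairs, of their longest common prefix length.
"cscrbjqr" and "cscrfghsjj" agree on "cscr" (4 characters) before diverging; nothing deeper is shared.
Longest shared-prefix length: 4

4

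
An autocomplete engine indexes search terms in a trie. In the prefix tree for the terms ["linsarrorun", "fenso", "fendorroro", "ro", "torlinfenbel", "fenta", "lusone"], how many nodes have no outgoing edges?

7

A leaf is a node with no children — equivalently, the end of a word that is not a proper prefix of any other stored word.
Those words: "fendorroro", "fenso", "fenta", "linsarrorun", "lusone", "ro", "torlinfenbel"
Leaf count: 7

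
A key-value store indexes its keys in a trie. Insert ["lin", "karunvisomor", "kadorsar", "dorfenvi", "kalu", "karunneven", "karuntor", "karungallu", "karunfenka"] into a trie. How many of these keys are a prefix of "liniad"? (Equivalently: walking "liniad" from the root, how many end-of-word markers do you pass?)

1

Traverse "liniad" character by character; count nodes along the way that are marked as word ends.
Prefixes of the query that are stored words: "lin"
Count: 1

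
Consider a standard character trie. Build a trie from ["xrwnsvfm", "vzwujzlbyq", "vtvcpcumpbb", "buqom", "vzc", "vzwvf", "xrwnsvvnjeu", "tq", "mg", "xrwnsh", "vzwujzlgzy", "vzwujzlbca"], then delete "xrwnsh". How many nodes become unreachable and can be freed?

A node on "xrwnsh"'s path can go only if nothing else ends at it or branches off below it.
The suffix "h" (1 node) is used only by "xrwnsh"; the node for "xrwns" still has the child "v", so pruning stops there.
Nodes removed: 1

1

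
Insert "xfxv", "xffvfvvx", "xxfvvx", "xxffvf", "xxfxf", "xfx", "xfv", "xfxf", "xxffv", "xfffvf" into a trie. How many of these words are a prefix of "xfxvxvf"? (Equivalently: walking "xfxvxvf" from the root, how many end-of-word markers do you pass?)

2

Check each prefix of "xfxvxvf" against the stored set — each match is an end-marker on the path.
Prefixes of the query that are stored words: "xfx", "xfxv"
Count: 2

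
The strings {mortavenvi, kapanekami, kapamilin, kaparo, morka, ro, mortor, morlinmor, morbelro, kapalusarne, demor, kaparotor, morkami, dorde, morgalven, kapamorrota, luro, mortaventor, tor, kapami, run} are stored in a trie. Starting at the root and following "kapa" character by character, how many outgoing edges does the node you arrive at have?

4

Walk "kapa" from the root, arriving at one node.
Distinct next characters after "kapa": l, m, n, r.
That node has 4 child edges.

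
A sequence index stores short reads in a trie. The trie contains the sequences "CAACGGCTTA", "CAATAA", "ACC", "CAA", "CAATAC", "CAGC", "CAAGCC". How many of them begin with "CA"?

6

Walk to "CA"; the words in its subtree are exactly those with that prefix.
Words under "CA": CAA, CAACGGCTTA, CAAGCC, CAATAA, CAATAC, CAGC
Count: 6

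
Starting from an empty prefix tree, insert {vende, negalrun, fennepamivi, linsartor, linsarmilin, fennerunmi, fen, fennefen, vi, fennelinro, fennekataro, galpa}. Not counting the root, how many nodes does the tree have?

63

Trace insertions, counting only characters that open a new branch:
  "vende" → 5 new (v, e, n, d, e)
  "negalrun" → 8 new (n, e, g, a, l, r, u, n)
  "fennepamivi" → 11 new (f, e, n, n, e, p, a, m, i, v, i)
  "linsartor" → 9 new (l, i, n, s, a, r, t, o, r)
  "linsarmilin" → prefix "linsar" already present; 5 new (m, i, l, i, n)
  "fennerunmi" → prefix "fenne" already present; 5 new (r, u, n, m, i)
  "fen" → prefix "fen" already present; 0 new (none)
  "fennefen" → prefix "fenne" already present; 3 new (f, e, n)
  "vi" → prefix "v" already present; 1 new (i)
  "fennelinro" → prefix "fenne" already present; 5 new (l, i, n, r, o)
  "fennekataro" → prefix "fenne" already present; 6 new (k, a, t, a, r, o)
  "galpa" → 5 new (g, a, l, p, a)
Total nodes = 5 + 8 + 11 + 9 + 5 + 5 + 0 + 3 + 1 + 5 + 6 + 5 = 63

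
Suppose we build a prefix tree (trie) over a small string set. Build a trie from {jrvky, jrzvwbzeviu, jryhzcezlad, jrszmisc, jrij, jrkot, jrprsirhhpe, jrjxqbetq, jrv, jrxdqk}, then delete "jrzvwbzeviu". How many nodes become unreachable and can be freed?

9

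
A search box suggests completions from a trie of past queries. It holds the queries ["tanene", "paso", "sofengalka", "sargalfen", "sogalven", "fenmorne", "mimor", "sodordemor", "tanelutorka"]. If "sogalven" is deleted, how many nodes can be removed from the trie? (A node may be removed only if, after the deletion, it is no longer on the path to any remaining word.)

A node on "sogalven"'s path can go only if nothing else ends at it or branches off below it.
The suffix "galven" (6 nodes) is used only by "sogalven"; the node for "so" still has the child "f", so pruning stops there.
Nodes removed: 6

6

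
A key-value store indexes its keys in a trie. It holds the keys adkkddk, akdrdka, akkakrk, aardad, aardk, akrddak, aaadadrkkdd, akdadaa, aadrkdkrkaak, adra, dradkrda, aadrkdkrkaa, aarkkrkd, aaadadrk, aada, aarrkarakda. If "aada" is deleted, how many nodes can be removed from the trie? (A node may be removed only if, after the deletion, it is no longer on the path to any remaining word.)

Walk "aada" from the leaf back toward the root, removing each node that no remaining word uses.
The suffix "a" (1 node) is used only by "aada"; the node for "aad" still has the child "r", so pruning stops there.
Nodes removed: 1

1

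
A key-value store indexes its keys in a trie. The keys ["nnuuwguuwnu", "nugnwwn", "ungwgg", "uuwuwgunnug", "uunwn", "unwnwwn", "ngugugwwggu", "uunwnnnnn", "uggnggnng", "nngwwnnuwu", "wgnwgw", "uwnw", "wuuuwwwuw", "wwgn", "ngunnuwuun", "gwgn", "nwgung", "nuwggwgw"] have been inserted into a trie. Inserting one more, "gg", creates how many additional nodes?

Walking "gg" from the root, the first 1 characters ("g") follow existing edges; "g" is the first miss.
New nodes needed: |"gg"| − 1 = 2 − 1 = 1.

1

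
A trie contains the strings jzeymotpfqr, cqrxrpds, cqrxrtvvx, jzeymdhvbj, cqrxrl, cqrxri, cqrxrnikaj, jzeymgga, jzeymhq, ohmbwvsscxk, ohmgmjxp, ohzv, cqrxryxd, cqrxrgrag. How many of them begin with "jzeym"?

Filter for entries beginning with "jzeym":
Matches: "jzeymdhvbj", "jzeymgga", "jzeymhq", "jzeymotpfqr"
Count: 4

4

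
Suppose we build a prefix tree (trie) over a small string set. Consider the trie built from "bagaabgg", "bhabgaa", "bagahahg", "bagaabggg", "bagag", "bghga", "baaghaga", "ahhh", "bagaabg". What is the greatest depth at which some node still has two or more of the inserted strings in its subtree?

Equivalently: take the maximum, over all pairs, of their longest common prefix length.
e.g. "bagaabgg" and "bagaabggg" share the prefix "bagaabgg" of length 8; no pair shares a longer one.
Longest shared-prefix length: 8

8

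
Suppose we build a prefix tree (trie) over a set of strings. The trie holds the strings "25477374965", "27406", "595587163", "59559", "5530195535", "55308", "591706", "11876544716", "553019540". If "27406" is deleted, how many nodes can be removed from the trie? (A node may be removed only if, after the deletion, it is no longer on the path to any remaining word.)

4

Walk "27406" from the leaf back toward the root, removing each node that no remaining word uses.
The suffix "7406" (4 nodes) is used only by "27406"; the node for "2" still has the child "5", so pruning stops there.
Nodes removed: 4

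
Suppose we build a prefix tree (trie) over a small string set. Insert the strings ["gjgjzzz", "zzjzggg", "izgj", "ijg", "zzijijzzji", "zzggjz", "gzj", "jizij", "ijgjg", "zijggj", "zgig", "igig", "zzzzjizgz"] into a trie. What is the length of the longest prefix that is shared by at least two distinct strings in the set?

3

The deepest shared node is where two words last agree before diverging.
"ijg" and "ijgjg" agree on "ijg" (3 characters) before diverging; nothing deeper is shared.
Longest shared-prefix length: 3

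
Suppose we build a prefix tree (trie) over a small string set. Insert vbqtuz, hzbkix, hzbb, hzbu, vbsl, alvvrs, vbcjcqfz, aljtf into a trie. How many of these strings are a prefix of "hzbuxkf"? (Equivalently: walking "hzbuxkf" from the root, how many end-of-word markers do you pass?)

1

Walk "hzbuxkf" from the root; an end-of-word marker is hit whenever a stored word is a prefix of "hzbuxkf".
Prefixes of the query that are stored words: "hzbu"
Count: 1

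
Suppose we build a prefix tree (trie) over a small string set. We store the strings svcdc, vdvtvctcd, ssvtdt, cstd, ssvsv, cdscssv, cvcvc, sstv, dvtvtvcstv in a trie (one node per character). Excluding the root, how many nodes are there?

47

Count nodes per top-level branch (shared prefixes stored once):
  'c'-branch (cdscssv, cstd, cvcvc): 14 nodes
  'd'-branch (dvtvtvcstv): 10 nodes
  's'-branch (sstv, ssvsv, ssvtdt, svcdc): 14 nodes
  'v'-branch (vdvtvctcd): 9 nodes
Sum: 47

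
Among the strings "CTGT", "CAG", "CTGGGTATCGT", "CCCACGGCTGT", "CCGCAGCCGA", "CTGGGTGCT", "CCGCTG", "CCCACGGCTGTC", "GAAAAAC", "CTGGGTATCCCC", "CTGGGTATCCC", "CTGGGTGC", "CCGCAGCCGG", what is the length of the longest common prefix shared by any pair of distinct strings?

11

Look for the deepest trie node that still has at least two words in its subtree.
"CCCACGGCTGT" and "CCCACGGCTGTC" agree on "CCCACGGCTGT" (11 characters) before diverging; nothing deeper is shared.
Longest shared-prefix length: 11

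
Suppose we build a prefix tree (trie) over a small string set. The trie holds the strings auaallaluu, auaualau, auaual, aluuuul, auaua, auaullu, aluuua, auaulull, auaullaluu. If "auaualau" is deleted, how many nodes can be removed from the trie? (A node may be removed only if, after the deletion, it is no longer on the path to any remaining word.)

2

Walk "auaualau" from the leaf back toward the root, removing each node that no remaining word uses.
The suffix "au" (2 nodes) is used only by "auaualau"; "auaual" is itself a stored word, so pruning stops there.
Nodes removed: 2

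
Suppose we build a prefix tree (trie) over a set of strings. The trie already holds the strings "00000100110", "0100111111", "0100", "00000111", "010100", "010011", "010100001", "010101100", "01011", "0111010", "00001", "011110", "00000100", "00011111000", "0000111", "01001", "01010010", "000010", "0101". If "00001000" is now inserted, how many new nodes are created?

"000010" is already a path in the trie; the remaining "00" must be added.
So 8 − 6 = 2 new nodes.

2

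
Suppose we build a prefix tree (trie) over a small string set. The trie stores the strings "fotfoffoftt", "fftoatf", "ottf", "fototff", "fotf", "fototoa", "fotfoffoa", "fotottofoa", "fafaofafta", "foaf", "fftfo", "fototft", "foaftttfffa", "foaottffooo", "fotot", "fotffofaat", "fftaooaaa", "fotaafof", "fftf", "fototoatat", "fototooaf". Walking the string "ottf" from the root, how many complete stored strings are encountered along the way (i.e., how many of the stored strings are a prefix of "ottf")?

Check each prefix of "ottf" against the stored set — each match is an end-marker on the path.
Prefixes of the query that are stored words: "ottf"
Count: 1

1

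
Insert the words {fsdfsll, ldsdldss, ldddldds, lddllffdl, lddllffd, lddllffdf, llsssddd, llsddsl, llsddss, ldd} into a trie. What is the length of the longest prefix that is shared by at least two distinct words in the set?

8

Look for the deepest trie node that still has at least two words in its subtree.
"lddllffd" and "lddllffdf" agree on "lddllffd" (8 characters) before diverging; nothing deeper is shared.
Longest shared-prefix length: 8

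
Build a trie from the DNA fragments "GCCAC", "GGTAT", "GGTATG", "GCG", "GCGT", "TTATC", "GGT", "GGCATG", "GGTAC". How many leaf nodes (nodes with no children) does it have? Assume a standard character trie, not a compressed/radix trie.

6

Leaves are exactly the stored words that no other stored word extends.
Those words: "GCCAC", "GCGT", "GGCATG", "GGTAC", "GGTATG", "TTATC"
Leaf count: 6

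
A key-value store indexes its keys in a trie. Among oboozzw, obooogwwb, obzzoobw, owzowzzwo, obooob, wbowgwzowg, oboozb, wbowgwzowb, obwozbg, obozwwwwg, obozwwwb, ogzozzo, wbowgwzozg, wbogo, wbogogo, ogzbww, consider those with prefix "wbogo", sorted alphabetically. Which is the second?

wbogogo

Filter for "wbogo…" and sort: "wbogo", "wbogogo"
Position 2: wbogogo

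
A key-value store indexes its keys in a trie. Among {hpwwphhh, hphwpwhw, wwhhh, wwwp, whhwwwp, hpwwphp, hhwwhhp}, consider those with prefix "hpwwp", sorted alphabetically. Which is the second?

DFS of the "hpwwp" subtree visits, in order: "hpwwphhh", "hpwwphp"
The 2nd is hpwwphp.

hpwwphp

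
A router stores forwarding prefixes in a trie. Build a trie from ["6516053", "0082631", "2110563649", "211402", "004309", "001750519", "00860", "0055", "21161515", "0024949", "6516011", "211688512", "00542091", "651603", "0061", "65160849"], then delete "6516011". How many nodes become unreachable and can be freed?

Walk "6516011" from the leaf back toward the root, removing each node that no remaining word uses.
The suffix "11" (2 nodes) is used only by "6516011"; the node for "65160" still has the child "5", so pruning stops there.
Nodes removed: 2

2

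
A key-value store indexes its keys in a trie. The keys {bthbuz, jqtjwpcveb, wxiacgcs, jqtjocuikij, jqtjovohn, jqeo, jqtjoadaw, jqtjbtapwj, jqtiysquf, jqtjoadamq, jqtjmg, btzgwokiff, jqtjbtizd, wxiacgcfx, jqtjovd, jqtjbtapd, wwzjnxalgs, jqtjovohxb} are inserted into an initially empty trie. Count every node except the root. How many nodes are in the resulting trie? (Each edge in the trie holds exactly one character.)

Count nodes per top-level branch (shared prefixes stored once):
  'b'-branch (bthbuz, btzgwokiff): 14 nodes
  'j'-branch (jqeo, jqtiysquf, jqtjbtapd, jqtjbtapwj, jqtjbtizd, jqtjmg, jqtjoadamq, jqtjoadaw, jqtjocuikij, jqtjovd, jqtjovohn, jqtjovohxb, jqtjwpcveb): 50 nodes
  'w'-branch (wwzjnxalgs, wxiacgcfx, wxiacgcs): 19 nodes
Sum: 83

83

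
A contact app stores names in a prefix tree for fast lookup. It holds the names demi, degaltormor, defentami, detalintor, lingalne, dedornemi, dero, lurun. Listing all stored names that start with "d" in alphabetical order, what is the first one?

Words with prefix "d", in lexicographic order: "dedornemi", "defentami", "degaltormor", "demi", "dero", "detalintor"
The 1st is dedornemi.

dedornemi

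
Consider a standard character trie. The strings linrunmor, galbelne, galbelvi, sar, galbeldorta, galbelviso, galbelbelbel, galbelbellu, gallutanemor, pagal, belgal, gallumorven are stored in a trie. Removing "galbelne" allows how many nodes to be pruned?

A node on "galbelne"'s path can go only if nothing else ends at it or branches off below it.
The suffix "ne" (2 nodes) is used only by "galbelne"; the node for "galbel" still has the child "v", so pruning stops there.
Nodes removed: 2

2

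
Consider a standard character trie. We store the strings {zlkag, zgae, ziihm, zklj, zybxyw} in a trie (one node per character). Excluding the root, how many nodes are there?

Trie structure (* marks end of a word):
(root)
└─ z
   ├─ g
   │  └─ a
   │     └─ e *
   ├─ i
   │  └─ i
   │     └─ h
   │        └─ m *
   ├─ k
   │  └─ l
   │     └─ j *
   ├─ l
   │  └─ k
   │     └─ a
   │        └─ g *
   └─ y
      └─ b
         └─ x
            └─ y
               └─ w *
Counting every labelled node above: 20.

20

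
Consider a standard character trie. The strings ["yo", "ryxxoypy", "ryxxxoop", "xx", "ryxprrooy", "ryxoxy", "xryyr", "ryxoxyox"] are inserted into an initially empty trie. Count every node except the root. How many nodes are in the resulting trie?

Trie structure (* marks end of a word):
(root)
├─ r
│  └─ y
│     └─ x
│        ├─ o
│        │  └─ x
│        │     └─ y *
│        │        └─ o
│        │           └─ x *
│        ├─ p
│        │  └─ r
│        │     └─ r
│        │        └─ o
│        │           └─ o
│        │              └─ y *
│        └─ x
│           ├─ o
│           │  └─ y
│           │     └─ p
│           │        └─ y *
│           └─ x
│              └─ o
│                 └─ o
│                    └─ p *
├─ x
│  ├─ r
│  │  └─ y
│  │     └─ y
│  │        └─ r *
│  └─ x *
└─ y
   └─ o *
Counting every labelled node above: 31.

31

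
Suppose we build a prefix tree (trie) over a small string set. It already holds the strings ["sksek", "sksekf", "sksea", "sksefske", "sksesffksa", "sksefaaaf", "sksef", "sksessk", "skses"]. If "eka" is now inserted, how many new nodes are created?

3

No existing word starts with "e", so every character of "eka" needs a new node.
3 − 0 = 3 new nodes.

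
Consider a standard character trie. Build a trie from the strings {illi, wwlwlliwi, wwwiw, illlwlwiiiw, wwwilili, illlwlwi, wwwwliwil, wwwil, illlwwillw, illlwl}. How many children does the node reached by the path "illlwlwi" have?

Walk "illlwlwi" from the root, arriving at one node.
Characters that immediately follow "illlwlwi" among the stored strings: {i}.
That node has 1 child edge.

1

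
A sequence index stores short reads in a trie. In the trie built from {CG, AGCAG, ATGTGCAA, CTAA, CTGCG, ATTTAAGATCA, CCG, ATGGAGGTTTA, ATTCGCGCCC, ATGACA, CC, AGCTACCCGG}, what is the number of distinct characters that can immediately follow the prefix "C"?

Follow the path "C" to its node, then look at its outgoing edges.
Characters that immediately follow "C" among the stored strings: {C, G, T}.
That node has 3 child edges.

3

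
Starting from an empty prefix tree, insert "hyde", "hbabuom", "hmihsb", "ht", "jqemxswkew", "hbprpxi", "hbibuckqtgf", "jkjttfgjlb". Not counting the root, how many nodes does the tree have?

49

Count nodes per top-level branch (shared prefixes stored once):
  'h'-branch (hbabuom, hbibuckqtgf, hbprpxi, hmihsb, ht, hyde): 30 nodes
  'j'-branch (jkjttfgjlb, jqemxswkew): 19 nodes
Sum: 49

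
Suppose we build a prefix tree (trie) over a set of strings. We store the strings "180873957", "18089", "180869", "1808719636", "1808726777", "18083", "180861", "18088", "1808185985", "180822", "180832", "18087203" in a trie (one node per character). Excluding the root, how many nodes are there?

Count nodes per top-level branch (shared prefixes stored once):
  '1'-branch (1808185985, 180822, 18083, 180832, 180861, 180869, 1808719636, 18087203, 1808726777, 180873957, 18088, 18089): 36 nodes
Sum: 36

36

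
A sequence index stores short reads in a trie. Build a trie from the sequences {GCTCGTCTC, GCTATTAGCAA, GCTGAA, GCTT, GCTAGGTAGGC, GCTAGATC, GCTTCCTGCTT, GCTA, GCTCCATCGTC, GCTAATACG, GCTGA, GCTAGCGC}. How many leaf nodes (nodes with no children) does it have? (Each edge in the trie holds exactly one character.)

9

A leaf is a node with no children — equivalently, the end of a word that is not a proper prefix of any other stored word.
Those words: "GCTAATACG", "GCTAGATC", "GCTAGCGC", "GCTAGGTAGGC", "GCTATTAGCAA", "GCTCCATCGTC", "GCTCGTCTC", "GCTGAA", "GCTTCCTGCTT"
Leaf count: 9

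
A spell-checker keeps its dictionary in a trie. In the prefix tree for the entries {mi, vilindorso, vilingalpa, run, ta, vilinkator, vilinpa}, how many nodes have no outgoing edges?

A leaf is a node with no children — equivalently, the end of a word that is not a proper prefix of any other stored word.
Those words: "mi", "run", "ta", "vilindorso", "vilingalpa", "vilinkator", "vilinpa"
Leaf count: 7

7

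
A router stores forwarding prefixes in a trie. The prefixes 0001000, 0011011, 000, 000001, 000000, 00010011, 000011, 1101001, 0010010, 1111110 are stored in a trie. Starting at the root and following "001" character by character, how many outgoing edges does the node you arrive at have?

2

The children of the "001" node are the distinct next characters among strings starting with "001".
Distinct next characters after "001": 0, 1.
That node has 2 child edges.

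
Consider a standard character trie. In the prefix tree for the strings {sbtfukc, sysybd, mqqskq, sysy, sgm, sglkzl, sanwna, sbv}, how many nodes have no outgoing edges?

7

A leaf is a node with no children — equivalently, the end of a word that is not a proper prefix of any other stored word.
Those words: "mqqskq", "sanwna", "sbtfukc", "sbv", "sglkzl", "sgm", "sysybd"
Leaf count: 7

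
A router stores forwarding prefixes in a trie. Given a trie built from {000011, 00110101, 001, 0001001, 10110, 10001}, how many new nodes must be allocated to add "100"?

0

Every character of "100" already lies on an existing path (it is a prefix of some stored word).
No new nodes are needed: 0.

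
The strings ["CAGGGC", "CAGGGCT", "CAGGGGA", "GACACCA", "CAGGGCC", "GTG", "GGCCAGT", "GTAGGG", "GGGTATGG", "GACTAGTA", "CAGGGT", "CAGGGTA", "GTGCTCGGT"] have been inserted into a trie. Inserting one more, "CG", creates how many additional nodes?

The longest prefix of "CG" already in the trie is "C" (length 1).
So 2 − 1 = 1 new nodes.

1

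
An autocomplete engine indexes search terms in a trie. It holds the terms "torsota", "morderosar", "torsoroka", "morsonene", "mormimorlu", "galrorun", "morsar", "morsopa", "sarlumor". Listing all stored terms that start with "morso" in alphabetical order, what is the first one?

DFS of the "morso" subtree visits, in order: "morsonene", "morsopa"
Position 1: morsonene

morsonene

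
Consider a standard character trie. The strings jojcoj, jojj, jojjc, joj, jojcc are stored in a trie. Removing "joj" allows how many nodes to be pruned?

0

After clearing the end-marker at "joj", prune upward until reaching a node still needed by another word.
Every node on "joj" is still needed (e.g. by "jojcoj"), so nothing is freed.
Nodes removed: 0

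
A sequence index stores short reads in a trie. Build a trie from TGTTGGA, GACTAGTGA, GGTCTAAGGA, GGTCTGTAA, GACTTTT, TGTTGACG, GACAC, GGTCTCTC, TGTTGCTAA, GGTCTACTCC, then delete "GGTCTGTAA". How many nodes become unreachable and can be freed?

After clearing the end-marker at "GGTCTGTAA", prune upward until reaching a node still needed by another word.
The suffix "GTAA" (4 nodes) is used only by "GGTCTGTAA"; the node for "GGTCT" still has the child "A", so pruning stops there.
Nodes removed: 4

4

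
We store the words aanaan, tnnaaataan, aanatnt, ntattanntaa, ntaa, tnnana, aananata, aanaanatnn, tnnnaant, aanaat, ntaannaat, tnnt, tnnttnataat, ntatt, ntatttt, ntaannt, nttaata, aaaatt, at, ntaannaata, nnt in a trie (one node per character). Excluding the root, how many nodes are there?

Trace insertions, counting only characters that open a new branch:
  "aanaan" → 6 new (a, a, n, a, a, n)
  "tnnaaataan" → 10 new (t, n, n, a, a, a, t, a, a, n)
  "aanatnt" → prefix "aana" already present; 3 new (t, n, t)
  "ntattanntaa" → 11 new (n, t, a, t, t, a, n, n, t, a, a)
  "ntaa" → prefix "nta" already present; 1 new (a)
  "tnnana" → prefix "tnna" already present; 2 new (n, a)
  "aananata" → prefix "aana" already present; 4 new (n, a, t, a)
  "aanaanatnn" → prefix "aanaan" already present; 4 new (a, t, n, n)
  "tnnnaant" → prefix "tnn" already present; 5 new (n, a, a, n, t)
  "aanaat" → prefix "aanaa" already present; 1 new (t)
  "ntaannaat" → prefix "ntaa" already present; 5 new (n, n, a, a, t)
  "tnnt" → prefix "tnn" already present; 1 new (t)
  "tnnttnataat" → prefix "tnnt" already present; 7 new (t, n, a, t, a, a, t)
  "ntatt" → prefix "ntatt" already present; 0 new (none)
  "ntatttt" → prefix "ntatt" already present; 2 new (t, t)
  "ntaannt" → prefix "ntaann" already present; 1 new (t)
  "nttaata" → prefix "nt" already present; 5 new (t, a, a, t, a)
  "aaaatt" → prefix "aa" already present; 4 new (a, a, t, t)
  "at" → prefix "a" already present; 1 new (t)
  "ntaannaata" → prefix "ntaannaat" already present; 1 new (a)
  "nnt" → prefix "n" already present; 2 new (n, t)
Total nodes = 6 + 10 + 3 + 11 + 1 + 2 + 4 + 4 + 5 + 1 + 5 + 1 + 7 + 0 + 2 + 1 + 5 + 4 + 1 + 1 + 2 = 76

76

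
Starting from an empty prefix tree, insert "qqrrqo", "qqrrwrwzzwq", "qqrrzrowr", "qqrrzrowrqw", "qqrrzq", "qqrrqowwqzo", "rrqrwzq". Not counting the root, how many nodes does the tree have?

33

Count nodes per top-level branch (shared prefixes stored once):
  'q'-branch (qqrrqo, qqrrqowwqzo, qqrrwrwzzwq, qqrrzq, qqrrzrowr, qqrrzrowrqw): 26 nodes
  'r'-branch (rrqrwzq): 7 nodes
Sum: 33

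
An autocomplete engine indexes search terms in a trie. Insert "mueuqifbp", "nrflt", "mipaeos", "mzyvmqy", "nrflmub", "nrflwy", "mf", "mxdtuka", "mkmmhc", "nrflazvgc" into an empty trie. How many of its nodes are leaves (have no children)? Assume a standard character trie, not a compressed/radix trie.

A leaf is a node with no children — equivalently, the end of a word that is not a proper prefix of any other stored word.
Those words: "mf", "mipaeos", "mkmmhc", "mueuqifbp", "mxdtuka", "mzyvmqy", "nrflazvgc", "nrflmub", "nrflt", "nrflwy"
Leaf count: 10

10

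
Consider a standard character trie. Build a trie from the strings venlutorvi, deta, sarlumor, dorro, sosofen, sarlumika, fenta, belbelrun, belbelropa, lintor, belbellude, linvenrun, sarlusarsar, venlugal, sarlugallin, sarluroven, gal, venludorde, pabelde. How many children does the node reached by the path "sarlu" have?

4

The children of the "sarlu" node are the distinct next characters among strings starting with "sarlu".
Distinct next characters after "sarlu": g, m, r, s.
That node has 4 child edges.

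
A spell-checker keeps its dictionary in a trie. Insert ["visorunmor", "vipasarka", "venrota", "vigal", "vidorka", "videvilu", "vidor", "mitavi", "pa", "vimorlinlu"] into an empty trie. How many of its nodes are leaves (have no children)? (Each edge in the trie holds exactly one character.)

9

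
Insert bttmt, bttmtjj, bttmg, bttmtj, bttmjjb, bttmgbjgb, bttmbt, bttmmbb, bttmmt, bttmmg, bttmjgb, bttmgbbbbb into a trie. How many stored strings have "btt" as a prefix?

12

Walk to "btt"; the words in its subtree are exactly those with that prefix.
Matches: "bttmbt", "bttmg", "bttmgbbbbb", "bttmgbjgb", "bttmjgb", "bttmjjb", "bttmmbb", "bttmmg", "bttmmt", "bttmt", "bttmtj", "bttmtjj"
Count: 12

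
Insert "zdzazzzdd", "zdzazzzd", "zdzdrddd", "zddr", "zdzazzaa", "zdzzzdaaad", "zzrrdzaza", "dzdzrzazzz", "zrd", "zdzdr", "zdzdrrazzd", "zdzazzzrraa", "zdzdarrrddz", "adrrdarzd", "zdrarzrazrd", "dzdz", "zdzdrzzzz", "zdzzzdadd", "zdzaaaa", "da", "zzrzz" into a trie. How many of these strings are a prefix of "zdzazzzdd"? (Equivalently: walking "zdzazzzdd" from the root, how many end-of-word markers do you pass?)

2

Traverse "zdzazzzdd" character by character; count nodes along the way that are marked as word ends.
Prefixes of the query that are stored words: "zdzazzzd", "zdzazzzdd"
Count: 2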